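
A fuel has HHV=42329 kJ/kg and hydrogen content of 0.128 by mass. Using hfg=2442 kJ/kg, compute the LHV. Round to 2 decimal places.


LHV = HHV - hfg * 9 * H
Water correction = 2442 * 9 * 0.128 = 2813.184 kJ/kg
LHV = 42329 - 2813.184 = 39515.82 kJ/kg


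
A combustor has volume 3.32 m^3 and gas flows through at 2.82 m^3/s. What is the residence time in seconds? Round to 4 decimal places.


tau = V / Q_flow
tau = 3.32 / 2.82 = 1.1773 s


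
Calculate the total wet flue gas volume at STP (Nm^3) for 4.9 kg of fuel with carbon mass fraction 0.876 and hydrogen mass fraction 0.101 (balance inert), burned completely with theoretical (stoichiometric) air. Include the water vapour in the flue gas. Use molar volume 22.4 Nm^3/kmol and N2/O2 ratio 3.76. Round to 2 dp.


Per kg fuel: CO2 = (C/12 kmol)*22.4 = (0.876/12)*22.4 = 1.63520 Nm^3
Per kg fuel: H2O = (H/2 kmol)*22.4 = (0.101/2)*22.4 = 1.13120 Nm^3
O2 needed per kg fuel = C/12 + H/4 = 0.876/12 + 0.101/4 = 0.09825000 kmol
Per kg fuel: N2 = O2*3.76*22.4 = 0.09825000*3.76*22.4 = 8.27501 Nm^3
Total per kg = 1.63520 + 1.13120 + 8.27501 = 11.04141 Nm^3
Total = 11.04141 * 4.9 = 54.10 Nm^3


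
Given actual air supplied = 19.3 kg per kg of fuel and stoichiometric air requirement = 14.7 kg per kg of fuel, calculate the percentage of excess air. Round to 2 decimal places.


Excess air = actual - stoichiometric = 19.3 - 14.7 = 4.60 kg/kg fuel
Excess air % = (excess / stoich) * 100 = (4.60 / 14.7) * 100 = 31.29%


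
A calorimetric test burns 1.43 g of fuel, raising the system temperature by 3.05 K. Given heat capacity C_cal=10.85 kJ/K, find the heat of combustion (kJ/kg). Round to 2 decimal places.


Hc = C_cal * delta_T / m_fuel
Q_released = 10.85 * 3.05 = 33.0925 kJ
m_fuel = 1.43 g = 1.43/1000 kg = 0.001430 kg
Hc = 33.0925 / 0.001430 = 23141.61 kJ/kg


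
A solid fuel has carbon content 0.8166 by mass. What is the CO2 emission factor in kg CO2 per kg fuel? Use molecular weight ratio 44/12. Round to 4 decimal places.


EF = C_frac * (M_CO2 / M_C)
EF = 0.8166 * (44/12)
EF = 0.8166 * 3.666667 = 2.9942 kg_CO2/kg_fuel


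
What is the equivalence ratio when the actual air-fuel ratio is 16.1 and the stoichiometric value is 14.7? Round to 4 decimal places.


phi = AFR_stoich / AFR_actual
phi = 14.7 / 16.1 = 0.9130


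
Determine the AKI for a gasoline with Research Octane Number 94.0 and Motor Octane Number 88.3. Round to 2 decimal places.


AKI = (RON + MON) / 2
AKI = (94.0 + 88.3) / 2
AKI = 182.3 / 2 = 91.15


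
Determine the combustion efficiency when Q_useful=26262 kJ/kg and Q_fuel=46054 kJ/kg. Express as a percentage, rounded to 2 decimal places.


Efficiency = (Q_useful / Q_fuel) * 100
Efficiency = (26262 / 46054) * 100
Efficiency = 0.5702 * 100 = 57.02%


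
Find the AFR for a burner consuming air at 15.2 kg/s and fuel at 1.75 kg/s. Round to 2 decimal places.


AFR = m_air / m_fuel
AFR = 15.2 / 1.75 = 8.69


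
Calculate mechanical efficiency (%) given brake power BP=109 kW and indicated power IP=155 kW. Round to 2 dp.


eta_mech = (BP / IP) * 100
Ratio = 109 / 155 = 0.7032
eta_mech = 0.7032 * 100 = 70.32%


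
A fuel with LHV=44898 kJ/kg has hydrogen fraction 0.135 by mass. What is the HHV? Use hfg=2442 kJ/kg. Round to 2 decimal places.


HHV = LHV + hfg * 9 * H
Water addition = 2442 * 9 * 0.135 = 2967.030 kJ/kg
HHV = 44898 + 2967.030 = 47865.03 kJ/kg


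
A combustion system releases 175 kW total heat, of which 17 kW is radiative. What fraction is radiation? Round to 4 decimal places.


f_rad = Q_rad / Q_total
f_rad = 17 / 175 = 0.0971


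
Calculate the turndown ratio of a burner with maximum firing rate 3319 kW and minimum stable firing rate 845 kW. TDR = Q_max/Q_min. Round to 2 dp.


TDR = Q_max / Q_min
TDR = 3319 / 845 = 3.93


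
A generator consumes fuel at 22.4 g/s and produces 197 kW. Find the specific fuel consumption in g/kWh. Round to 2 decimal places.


SFC = (mf / BP) * 3600
Rate = 22.4 / 197 = 0.113706 g/(s*kW)
SFC = 0.113706 * 3600 = 409.34 g/kWh


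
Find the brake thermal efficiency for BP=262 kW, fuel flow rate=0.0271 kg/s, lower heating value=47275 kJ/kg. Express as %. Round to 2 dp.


eta_BTE = (BP / (mf * LHV)) * 100
Denominator = 0.0271 * 47275 = 1281.1525 kW
eta_BTE = (262 / 1281.1525) * 100 = 20.45%


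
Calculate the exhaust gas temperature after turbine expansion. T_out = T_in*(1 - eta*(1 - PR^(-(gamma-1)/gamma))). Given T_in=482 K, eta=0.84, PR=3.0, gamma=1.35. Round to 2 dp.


T_out = T_in * (1 - eta * (1 - PR^(-(gamma-1)/gamma)))
Exponent = -(1.35-1)/1.35 = -0.25925926
PR^exp = 3.0^(-0.25925926) = 0.75214556
Factor = 1 - 0.84*(1 - 0.75214556) = 0.79180227
T_out = 482 * 0.79180227 = 381.65 K


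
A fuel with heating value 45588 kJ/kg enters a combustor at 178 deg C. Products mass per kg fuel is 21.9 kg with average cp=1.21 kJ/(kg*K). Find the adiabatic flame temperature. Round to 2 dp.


T_ad = T_in + Hc / (m_p * cp)
Denominator = 21.9 * 1.21 = 26.4990
Temperature rise = 45588 / 26.4990 = 1720.37 K
T_ad = 178 + 1720.37 = 1898.37 deg C


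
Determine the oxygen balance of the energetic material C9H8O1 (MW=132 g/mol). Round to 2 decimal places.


OB = -1600 * (2C + H/2 - O) / MW
Inner = 2*9 + 8/2 - 1 = 21.00
OB = -1600 * 21.00 / 132 = -254.55%


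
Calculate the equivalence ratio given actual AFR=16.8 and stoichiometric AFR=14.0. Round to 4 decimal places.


phi = AFR_stoich / AFR_actual
phi = 14.0 / 16.8 = 0.8333


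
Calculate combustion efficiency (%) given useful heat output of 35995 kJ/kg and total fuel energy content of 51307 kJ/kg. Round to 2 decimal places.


Efficiency = (Q_useful / Q_fuel) * 100
Efficiency = (35995 / 51307) * 100
Efficiency = 0.7016 * 100 = 70.16%


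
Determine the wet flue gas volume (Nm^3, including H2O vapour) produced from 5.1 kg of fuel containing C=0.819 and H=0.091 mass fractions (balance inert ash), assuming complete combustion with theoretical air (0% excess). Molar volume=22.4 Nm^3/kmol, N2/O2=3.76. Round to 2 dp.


Per kg fuel: CO2 = (C/12 kmol)*22.4 = (0.819/12)*22.4 = 1.52880 Nm^3
Per kg fuel: H2O = (H/2 kmol)*22.4 = (0.091/2)*22.4 = 1.01920 Nm^3
O2 needed per kg fuel = C/12 + H/4 = 0.819/12 + 0.091/4 = 0.09100000 kmol
Per kg fuel: N2 = O2*3.76*22.4 = 0.09100000*3.76*22.4 = 7.66438 Nm^3
Total per kg = 1.52880 + 1.01920 + 7.66438 = 10.21238 Nm^3
Total = 10.21238 * 5.1 = 52.08 Nm^3


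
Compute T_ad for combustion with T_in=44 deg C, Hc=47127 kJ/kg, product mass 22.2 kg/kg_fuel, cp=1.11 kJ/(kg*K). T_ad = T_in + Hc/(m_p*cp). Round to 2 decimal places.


T_ad = T_in + Hc / (m_p * cp)
Denominator = 22.2 * 1.11 = 24.6420
Temperature rise = 47127 / 24.6420 = 1912.47 K
T_ad = 44 + 1912.47 = 1956.47 deg C


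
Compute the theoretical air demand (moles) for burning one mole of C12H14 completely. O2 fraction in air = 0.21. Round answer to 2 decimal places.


Balanced combustion: C12H14 + 15.5 O2 -> 12 CO2 + 7 H2O
O2 needed = C + H/4 = 12 + 14/4 = 15.50 moles
Air moles = O2 / 0.21 = 15.50 / 0.21 = 73.81 moles air


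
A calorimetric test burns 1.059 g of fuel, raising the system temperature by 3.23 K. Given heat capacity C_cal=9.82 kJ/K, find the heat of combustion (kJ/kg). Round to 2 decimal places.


Hc = C_cal * delta_T / m_fuel
Q_released = 9.82 * 3.23 = 31.7186 kJ
m_fuel = 1.059 g = 1.059/1000 kg = 0.001059 kg
Hc = 31.7186 / 0.001059 = 29951.46 kJ/kg


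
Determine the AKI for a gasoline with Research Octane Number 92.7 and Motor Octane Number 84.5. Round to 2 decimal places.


AKI = (RON + MON) / 2
AKI = (92.7 + 84.5) / 2
AKI = 177.2 / 2 = 88.60


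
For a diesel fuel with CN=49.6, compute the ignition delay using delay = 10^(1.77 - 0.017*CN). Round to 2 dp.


delay = 10^(1.77 - 0.017*CN)
Exponent = 1.77 - 0.017*49.6 = 0.9268
delay = 10^0.9268 = 8.45 ms


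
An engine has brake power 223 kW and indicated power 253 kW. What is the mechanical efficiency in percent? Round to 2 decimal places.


eta_mech = (BP / IP) * 100
Ratio = 223 / 253 = 0.8814
eta_mech = 0.8814 * 100 = 88.14%


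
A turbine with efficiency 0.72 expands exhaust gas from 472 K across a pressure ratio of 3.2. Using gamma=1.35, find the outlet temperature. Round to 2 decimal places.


T_out = T_in * (1 - eta * (1 - PR^(-(gamma-1)/gamma)))
Exponent = -(1.35-1)/1.35 = -0.25925926
PR^exp = 3.2^(-0.25925926) = 0.73966521
Factor = 1 - 0.72*(1 - 0.73966521) = 0.81255895
T_out = 472 * 0.81255895 = 383.53 K


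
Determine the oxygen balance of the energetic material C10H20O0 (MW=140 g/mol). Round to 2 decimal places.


OB = -1600 * (2C + H/2 - O) / MW
Inner = 2*10 + 20/2 - 0 = 30.00
OB = -1600 * 30.00 / 140 = -342.86%


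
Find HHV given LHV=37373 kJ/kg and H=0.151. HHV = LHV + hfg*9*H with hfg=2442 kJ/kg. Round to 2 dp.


HHV = LHV + hfg * 9 * H
Water addition = 2442 * 9 * 0.151 = 3318.678 kJ/kg
HHV = 37373 + 3318.678 = 40691.68 kJ/kg


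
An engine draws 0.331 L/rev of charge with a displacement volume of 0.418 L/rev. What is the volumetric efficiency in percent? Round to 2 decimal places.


eta_v = (V_actual / V_disp) * 100
Ratio = 0.331 / 0.418 = 0.7919
eta_v = 0.7919 * 100 = 79.19%


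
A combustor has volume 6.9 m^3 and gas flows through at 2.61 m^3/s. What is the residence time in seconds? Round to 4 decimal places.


tau = V / Q_flow
tau = 6.9 / 2.61 = 2.6437 s


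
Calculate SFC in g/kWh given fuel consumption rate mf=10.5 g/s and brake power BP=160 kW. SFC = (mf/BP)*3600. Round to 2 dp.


SFC = (mf / BP) * 3600
Rate = 10.5 / 160 = 0.065625 g/(s*kW)
SFC = 0.065625 * 3600 = 236.25 g/kWh


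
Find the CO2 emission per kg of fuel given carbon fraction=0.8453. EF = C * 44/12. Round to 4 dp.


EF = C_frac * (M_CO2 / M_C)
EF = 0.8453 * (44/12)
EF = 0.8453 * 3.666667 = 3.0994 kg_CO2/kg_fuel


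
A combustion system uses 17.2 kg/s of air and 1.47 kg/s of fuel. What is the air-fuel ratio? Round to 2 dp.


AFR = m_air / m_fuel
AFR = 17.2 / 1.47 = 11.70


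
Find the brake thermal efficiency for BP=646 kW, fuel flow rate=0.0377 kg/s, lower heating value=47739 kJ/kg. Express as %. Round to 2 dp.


eta_BTE = (BP / (mf * LHV)) * 100
Denominator = 0.0377 * 47739 = 1799.7603 kW
eta_BTE = (646 / 1799.7603) * 100 = 35.89%


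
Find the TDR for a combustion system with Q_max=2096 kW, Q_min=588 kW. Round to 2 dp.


TDR = Q_max / Q_min
TDR = 2096 / 588 = 3.56


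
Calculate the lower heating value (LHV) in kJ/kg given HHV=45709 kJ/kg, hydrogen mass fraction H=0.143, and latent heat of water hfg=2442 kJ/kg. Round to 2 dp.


LHV = HHV - hfg * 9 * H
Water correction = 2442 * 9 * 0.143 = 3142.854 kJ/kg
LHV = 45709 - 3142.854 = 42566.15 kJ/kg


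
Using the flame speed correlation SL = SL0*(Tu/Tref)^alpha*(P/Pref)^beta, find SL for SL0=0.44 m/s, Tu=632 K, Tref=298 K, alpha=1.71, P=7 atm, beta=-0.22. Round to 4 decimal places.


SL = SL0 * (Tu/Tref)^alpha * (P/Pref)^beta
T ratio = 632/298 = 2.12080537
(T ratio)^alpha = 2.12080537^1.71 = 3.616733
(P/Pref)^beta = 7^(-0.22) = 0.651746
SL = 0.44 * 3.616733 * 0.651746 = 1.0372 m/s


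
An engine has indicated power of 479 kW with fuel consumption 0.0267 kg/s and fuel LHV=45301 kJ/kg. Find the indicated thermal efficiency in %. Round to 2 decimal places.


eta_ith = (IP / (mf * LHV)) * 100
Denominator = 0.0267 * 45301 = 1209.5367 kW
eta_ith = (479 / 1209.5367) * 100 = 39.60%


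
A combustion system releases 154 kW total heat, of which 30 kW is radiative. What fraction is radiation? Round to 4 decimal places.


f_rad = Q_rad / Q_total
f_rad = 30 / 154 = 0.1948


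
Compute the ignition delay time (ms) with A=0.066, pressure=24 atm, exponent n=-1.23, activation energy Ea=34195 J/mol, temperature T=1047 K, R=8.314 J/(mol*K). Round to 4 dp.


tau = A * P^n * exp(Ea/(R*T))
P^n = 24^(-1.23) = 0.02006043
Ea/(R*T) = 34195/(8.314*1047) = 3.928311
exp(Ea/(R*T)) = 50.821088
tau = 0.066 * 0.02006043 * 50.821088 = 0.0673 ms


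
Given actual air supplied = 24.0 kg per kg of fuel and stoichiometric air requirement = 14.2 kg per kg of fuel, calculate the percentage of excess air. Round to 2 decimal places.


Excess air = actual - stoichiometric = 24.0 - 14.2 = 9.80 kg/kg fuel
Excess air % = (excess / stoich) * 100 = (9.80 / 14.2) * 100 = 69.01%


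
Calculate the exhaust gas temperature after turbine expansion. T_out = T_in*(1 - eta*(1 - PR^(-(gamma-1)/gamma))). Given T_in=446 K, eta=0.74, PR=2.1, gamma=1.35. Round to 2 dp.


T_out = T_in * (1 - eta * (1 - PR^(-(gamma-1)/gamma)))
Exponent = -(1.35-1)/1.35 = -0.25925926
PR^exp = 2.1^(-0.25925926) = 0.82501466
Factor = 1 - 0.74*(1 - 0.82501466) = 0.87051085
T_out = 446 * 0.87051085 = 388.25 K


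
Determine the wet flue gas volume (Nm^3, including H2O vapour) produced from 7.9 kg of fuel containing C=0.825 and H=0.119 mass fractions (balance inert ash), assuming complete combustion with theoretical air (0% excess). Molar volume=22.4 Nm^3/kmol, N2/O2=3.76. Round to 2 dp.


Per kg fuel: CO2 = (C/12 kmol)*22.4 = (0.825/12)*22.4 = 1.54000 Nm^3
Per kg fuel: H2O = (H/2 kmol)*22.4 = (0.119/2)*22.4 = 1.33280 Nm^3
O2 needed per kg fuel = C/12 + H/4 = 0.825/12 + 0.119/4 = 0.09850000 kmol
Per kg fuel: N2 = O2*3.76*22.4 = 0.09850000*3.76*22.4 = 8.29606 Nm^3
Total per kg = 1.54000 + 1.33280 + 8.29606 = 11.16886 Nm^3
Total = 11.16886 * 7.9 = 88.23 Nm^3


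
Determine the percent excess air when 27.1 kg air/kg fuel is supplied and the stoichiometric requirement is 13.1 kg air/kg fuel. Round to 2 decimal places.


Excess air = actual - stoichiometric = 27.1 - 13.1 = 14.00 kg/kg fuel
Excess air % = (excess / stoich) * 100 = (14.00 / 13.1) * 100 = 106.87%


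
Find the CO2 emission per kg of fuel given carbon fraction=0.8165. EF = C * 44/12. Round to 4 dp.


EF = C_frac * (M_CO2 / M_C)
EF = 0.8165 * (44/12)
EF = 0.8165 * 3.666667 = 2.9938 kg_CO2/kg_fuel


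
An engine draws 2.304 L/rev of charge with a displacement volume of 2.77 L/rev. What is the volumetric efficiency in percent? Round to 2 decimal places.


eta_v = (V_actual / V_disp) * 100
Ratio = 2.304 / 2.77 = 0.8318
eta_v = 0.8318 * 100 = 83.18%


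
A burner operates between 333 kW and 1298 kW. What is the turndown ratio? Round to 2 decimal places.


TDR = Q_max / Q_min
TDR = 1298 / 333 = 3.90


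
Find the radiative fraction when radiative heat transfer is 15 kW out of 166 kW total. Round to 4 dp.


f_rad = Q_rad / Q_total
f_rad = 15 / 166 = 0.0904


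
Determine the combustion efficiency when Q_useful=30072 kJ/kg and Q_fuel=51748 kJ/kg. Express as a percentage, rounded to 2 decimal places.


Efficiency = (Q_useful / Q_fuel) * 100
Efficiency = (30072 / 51748) * 100
Efficiency = 0.5811 * 100 = 58.11%


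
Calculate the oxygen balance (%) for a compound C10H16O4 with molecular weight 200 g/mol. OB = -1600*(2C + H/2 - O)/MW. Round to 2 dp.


OB = -1600 * (2C + H/2 - O) / MW
Inner = 2*10 + 16/2 - 4 = 24.00
OB = -1600 * 24.00 / 200 = -192.00%


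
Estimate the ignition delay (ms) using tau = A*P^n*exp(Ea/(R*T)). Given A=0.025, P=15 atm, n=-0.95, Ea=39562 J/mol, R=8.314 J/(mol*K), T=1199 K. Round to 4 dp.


tau = A * P^n * exp(Ea/(R*T))
P^n = 15^(-0.95) = 0.07633317
Ea/(R*T) = 39562/(8.314*1199) = 3.968707
exp(Ea/(R*T)) = 52.916065
tau = 0.025 * 0.07633317 * 52.916065 = 0.1010 ms


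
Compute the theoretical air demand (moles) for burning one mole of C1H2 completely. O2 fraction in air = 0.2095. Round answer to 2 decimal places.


Balanced combustion: C1H2 + 1.5 O2 -> 1 CO2 + 1 H2O
O2 needed = C + H/4 = 1 + 2/4 = 1.50 moles
Air moles = O2 / 0.2095 = 1.50 / 0.2095 = 7.16 moles air


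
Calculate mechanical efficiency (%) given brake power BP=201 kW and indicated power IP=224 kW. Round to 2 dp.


eta_mech = (BP / IP) * 100
Ratio = 201 / 224 = 0.8973
eta_mech = 0.8973 * 100 = 89.73%


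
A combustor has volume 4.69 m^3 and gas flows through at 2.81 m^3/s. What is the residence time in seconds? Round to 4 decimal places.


tau = V / Q_flow
tau = 4.69 / 2.81 = 1.6690 s


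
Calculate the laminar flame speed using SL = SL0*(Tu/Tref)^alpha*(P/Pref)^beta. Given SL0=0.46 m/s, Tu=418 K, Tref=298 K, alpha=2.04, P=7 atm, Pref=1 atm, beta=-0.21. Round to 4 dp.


SL = SL0 * (Tu/Tref)^alpha * (P/Pref)^beta
T ratio = 418/298 = 1.40268456
(T ratio)^alpha = 1.40268456^2.04 = 1.994336
(P/Pref)^beta = 7^(-0.21) = 0.664553
SL = 0.46 * 1.994336 * 0.664553 = 0.6097 m/s


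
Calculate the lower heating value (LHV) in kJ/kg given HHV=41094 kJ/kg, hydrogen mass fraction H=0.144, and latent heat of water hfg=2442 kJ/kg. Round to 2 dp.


LHV = HHV - hfg * 9 * H
Water correction = 2442 * 9 * 0.144 = 3164.832 kJ/kg
LHV = 41094 - 3164.832 = 37929.17 kJ/kg


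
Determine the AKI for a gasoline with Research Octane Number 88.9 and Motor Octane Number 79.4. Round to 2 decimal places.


AKI = (RON + MON) / 2
AKI = (88.9 + 79.4) / 2
AKI = 168.3 / 2 = 84.15


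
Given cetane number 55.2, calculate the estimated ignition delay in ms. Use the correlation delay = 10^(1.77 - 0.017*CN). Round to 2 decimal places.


delay = 10^(1.77 - 0.017*CN)
Exponent = 1.77 - 0.017*55.2 = 0.8316
delay = 10^0.8316 = 6.79 ms


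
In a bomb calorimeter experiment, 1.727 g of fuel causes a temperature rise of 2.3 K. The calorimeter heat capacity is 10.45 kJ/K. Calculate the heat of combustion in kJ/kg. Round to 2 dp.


Hc = C_cal * delta_T / m_fuel
Q_released = 10.45 * 2.3 = 24.0350 kJ
m_fuel = 1.727 g = 1.727/1000 kg = 0.001727 kg
Hc = 24.0350 / 0.001727 = 13917.20 kJ/kg


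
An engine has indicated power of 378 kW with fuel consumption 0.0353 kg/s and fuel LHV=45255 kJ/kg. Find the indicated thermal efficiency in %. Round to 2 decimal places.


eta_ith = (IP / (mf * LHV)) * 100
Denominator = 0.0353 * 45255 = 1597.5015 kW
eta_ith = (378 / 1597.5015) * 100 = 23.66%


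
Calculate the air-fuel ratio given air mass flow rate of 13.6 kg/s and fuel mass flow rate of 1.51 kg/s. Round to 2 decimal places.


AFR = m_air / m_fuel
AFR = 13.6 / 1.51 = 9.01


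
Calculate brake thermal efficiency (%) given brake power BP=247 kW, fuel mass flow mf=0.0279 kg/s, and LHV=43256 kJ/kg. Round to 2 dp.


eta_BTE = (BP / (mf * LHV)) * 100
Denominator = 0.0279 * 43256 = 1206.8424 kW
eta_BTE = (247 / 1206.8424) * 100 = 20.47%


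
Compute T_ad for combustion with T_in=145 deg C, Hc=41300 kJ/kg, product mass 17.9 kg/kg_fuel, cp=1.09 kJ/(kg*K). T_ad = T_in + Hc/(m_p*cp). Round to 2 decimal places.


T_ad = T_in + Hc / (m_p * cp)
Denominator = 17.9 * 1.09 = 19.5110
Temperature rise = 41300 / 19.5110 = 2116.75 K
T_ad = 145 + 2116.75 = 2261.75 deg C


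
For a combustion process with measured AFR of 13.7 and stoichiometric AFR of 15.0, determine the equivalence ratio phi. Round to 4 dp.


phi = AFR_stoich / AFR_actual
phi = 15.0 / 13.7 = 1.0949


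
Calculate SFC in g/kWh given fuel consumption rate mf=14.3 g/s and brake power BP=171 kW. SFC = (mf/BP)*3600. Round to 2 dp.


SFC = (mf / BP) * 3600
Rate = 14.3 / 171 = 0.083626 g/(s*kW)
SFC = 0.083626 * 3600 = 301.05 g/kWh


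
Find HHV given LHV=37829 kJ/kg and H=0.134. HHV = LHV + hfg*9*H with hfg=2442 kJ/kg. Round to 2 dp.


HHV = LHV + hfg * 9 * H
Water addition = 2442 * 9 * 0.134 = 2945.052 kJ/kg
HHV = 37829 + 2945.052 = 40774.05 kJ/kg


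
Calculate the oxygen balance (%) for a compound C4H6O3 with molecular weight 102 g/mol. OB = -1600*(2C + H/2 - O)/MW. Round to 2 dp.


OB = -1600 * (2C + H/2 - O) / MW
Inner = 2*4 + 6/2 - 3 = 8.00
OB = -1600 * 8.00 / 102 = -125.49%


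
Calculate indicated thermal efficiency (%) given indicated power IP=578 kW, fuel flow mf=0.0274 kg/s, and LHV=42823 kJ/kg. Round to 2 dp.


eta_ith = (IP / (mf * LHV)) * 100
Denominator = 0.0274 * 42823 = 1173.3502 kW
eta_ith = (578 / 1173.3502) * 100 = 49.26%


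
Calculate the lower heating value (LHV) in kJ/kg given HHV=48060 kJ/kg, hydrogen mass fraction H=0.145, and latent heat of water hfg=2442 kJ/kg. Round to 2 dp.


LHV = HHV - hfg * 9 * H
Water correction = 2442 * 9 * 0.145 = 3186.810 kJ/kg
LHV = 48060 - 3186.810 = 44873.19 kJ/kg


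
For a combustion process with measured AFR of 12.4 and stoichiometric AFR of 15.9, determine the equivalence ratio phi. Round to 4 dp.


phi = AFR_stoich / AFR_actual
phi = 15.9 / 12.4 = 1.2823


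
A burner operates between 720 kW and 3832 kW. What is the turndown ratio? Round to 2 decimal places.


TDR = Q_max / Q_min
TDR = 3832 / 720 = 5.32


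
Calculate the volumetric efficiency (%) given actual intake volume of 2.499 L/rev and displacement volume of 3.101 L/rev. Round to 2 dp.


eta_v = (V_actual / V_disp) * 100
Ratio = 2.499 / 3.101 = 0.8059
eta_v = 0.8059 * 100 = 80.59%


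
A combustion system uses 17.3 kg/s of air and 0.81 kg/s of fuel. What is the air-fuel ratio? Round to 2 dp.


AFR = m_air / m_fuel
AFR = 17.3 / 0.81 = 21.36


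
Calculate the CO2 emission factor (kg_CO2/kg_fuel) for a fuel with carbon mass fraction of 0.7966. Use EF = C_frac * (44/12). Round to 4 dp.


EF = C_frac * (M_CO2 / M_C)
EF = 0.7966 * (44/12)
EF = 0.7966 * 3.666667 = 2.9209 kg_CO2/kg_fuel


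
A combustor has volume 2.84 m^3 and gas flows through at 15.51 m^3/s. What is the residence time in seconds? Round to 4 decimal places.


tau = V / Q_flow
tau = 2.84 / 15.51 = 0.1831 s


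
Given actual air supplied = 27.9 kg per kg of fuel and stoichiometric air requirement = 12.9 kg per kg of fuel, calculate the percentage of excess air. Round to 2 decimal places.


Excess air = actual - stoichiometric = 27.9 - 12.9 = 15.00 kg/kg fuel
Excess air % = (excess / stoich) * 100 = (15.00 / 12.9) * 100 = 116.28%


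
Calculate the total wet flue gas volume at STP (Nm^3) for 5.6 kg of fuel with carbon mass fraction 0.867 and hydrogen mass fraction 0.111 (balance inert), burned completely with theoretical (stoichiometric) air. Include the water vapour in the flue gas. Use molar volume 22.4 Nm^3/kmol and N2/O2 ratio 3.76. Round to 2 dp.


Per kg fuel: CO2 = (C/12 kmol)*22.4 = (0.867/12)*22.4 = 1.61840 Nm^3
Per kg fuel: H2O = (H/2 kmol)*22.4 = (0.111/2)*22.4 = 1.24320 Nm^3
O2 needed per kg fuel = C/12 + H/4 = 0.867/12 + 0.111/4 = 0.10000000 kmol
Per kg fuel: N2 = O2*3.76*22.4 = 0.10000000*3.76*22.4 = 8.42240 Nm^3
Total per kg = 1.61840 + 1.24320 + 8.42240 = 11.28400 Nm^3
Total = 11.28400 * 5.6 = 63.19 Nm^3


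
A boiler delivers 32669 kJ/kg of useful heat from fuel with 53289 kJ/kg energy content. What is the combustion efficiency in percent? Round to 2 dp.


Efficiency = (Q_useful / Q_fuel) * 100
Efficiency = (32669 / 53289) * 100
Efficiency = 0.6131 * 100 = 61.31%


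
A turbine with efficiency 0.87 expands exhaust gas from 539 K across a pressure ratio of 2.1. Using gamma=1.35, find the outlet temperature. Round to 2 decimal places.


T_out = T_in * (1 - eta * (1 - PR^(-(gamma-1)/gamma)))
Exponent = -(1.35-1)/1.35 = -0.25925926
PR^exp = 2.1^(-0.25925926) = 0.82501466
Factor = 1 - 0.87*(1 - 0.82501466) = 0.84776275
T_out = 539 * 0.84776275 = 456.94 K


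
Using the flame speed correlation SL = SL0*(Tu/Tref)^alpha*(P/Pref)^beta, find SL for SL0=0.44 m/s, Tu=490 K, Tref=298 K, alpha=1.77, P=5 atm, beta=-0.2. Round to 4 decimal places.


SL = SL0 * (Tu/Tref)^alpha * (P/Pref)^beta
T ratio = 490/298 = 1.64429530
(T ratio)^alpha = 1.64429530^1.77 = 2.411483
(P/Pref)^beta = 5^(-0.2) = 0.724780
SL = 0.44 * 2.411483 * 0.724780 = 0.7690 m/s


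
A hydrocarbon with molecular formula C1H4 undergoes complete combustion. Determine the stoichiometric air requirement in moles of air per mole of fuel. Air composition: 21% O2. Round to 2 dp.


Balanced combustion: C1H4 + 2 O2 -> 1 CO2 + 2 H2O
O2 needed = C + H/4 = 1 + 4/4 = 2.00 moles
Air moles = O2 / 0.21 = 2.00 / 0.21 = 9.52 moles air


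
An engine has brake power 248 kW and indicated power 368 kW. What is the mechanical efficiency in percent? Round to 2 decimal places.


eta_mech = (BP / IP) * 100
Ratio = 248 / 368 = 0.6739
eta_mech = 0.6739 * 100 = 67.39%


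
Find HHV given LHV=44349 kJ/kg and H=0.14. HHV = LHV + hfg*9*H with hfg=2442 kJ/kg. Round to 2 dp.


HHV = LHV + hfg * 9 * H
Water addition = 2442 * 9 * 0.14 = 3076.920 kJ/kg
HHV = 44349 + 3076.920 = 47425.92 kJ/kg


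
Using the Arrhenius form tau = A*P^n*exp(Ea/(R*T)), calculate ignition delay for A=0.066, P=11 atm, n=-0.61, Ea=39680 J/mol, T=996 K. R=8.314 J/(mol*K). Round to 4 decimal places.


tau = A * P^n * exp(Ea/(R*T))
P^n = 11^(-0.61) = 0.23160635
Ea/(R*T) = 39680/(8.314*996) = 4.791840
exp(Ea/(R*T)) = 120.522922
tau = 0.066 * 0.23160635 * 120.522922 = 1.8423 ms


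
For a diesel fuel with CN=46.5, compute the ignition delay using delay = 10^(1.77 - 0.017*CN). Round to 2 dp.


delay = 10^(1.77 - 0.017*CN)
Exponent = 1.77 - 0.017*46.5 = 0.9795
delay = 10^0.9795 = 9.54 ms


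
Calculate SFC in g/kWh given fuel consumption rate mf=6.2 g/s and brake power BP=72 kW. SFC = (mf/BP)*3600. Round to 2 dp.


SFC = (mf / BP) * 3600
Rate = 6.2 / 72 = 0.086111 g/(s*kW)
SFC = 0.086111 * 3600 = 310.00 g/kWh


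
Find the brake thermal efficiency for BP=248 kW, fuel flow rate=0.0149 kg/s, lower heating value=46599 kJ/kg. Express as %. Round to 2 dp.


eta_BTE = (BP / (mf * LHV)) * 100
Denominator = 0.0149 * 46599 = 694.3251 kW
eta_BTE = (248 / 694.3251) * 100 = 35.72%


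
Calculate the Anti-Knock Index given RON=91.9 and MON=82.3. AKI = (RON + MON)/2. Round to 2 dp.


AKI = (RON + MON) / 2
AKI = (91.9 + 82.3) / 2
AKI = 174.2 / 2 = 87.10


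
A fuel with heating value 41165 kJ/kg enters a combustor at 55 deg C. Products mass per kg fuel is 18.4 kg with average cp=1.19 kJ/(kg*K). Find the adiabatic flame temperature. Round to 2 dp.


T_ad = T_in + Hc / (m_p * cp)
Denominator = 18.4 * 1.19 = 21.8960
Temperature rise = 41165 / 21.8960 = 1880.02 K
T_ad = 55 + 1880.02 = 1935.02 deg C


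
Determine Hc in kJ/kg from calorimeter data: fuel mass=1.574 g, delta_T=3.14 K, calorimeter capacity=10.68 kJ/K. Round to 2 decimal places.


Hc = C_cal * delta_T / m_fuel
Q_released = 10.68 * 3.14 = 33.5352 kJ
m_fuel = 1.574 g = 1.574/1000 kg = 0.001574 kg
Hc = 33.5352 / 0.001574 = 21305.72 kJ/kg


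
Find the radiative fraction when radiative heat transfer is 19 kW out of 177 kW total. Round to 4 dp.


f_rad = Q_rad / Q_total
f_rad = 19 / 177 = 0.1073


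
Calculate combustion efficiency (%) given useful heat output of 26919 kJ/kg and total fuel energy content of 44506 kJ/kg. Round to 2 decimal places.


Efficiency = (Q_useful / Q_fuel) * 100
Efficiency = (26919 / 44506) * 100
Efficiency = 0.6048 * 100 = 60.48%


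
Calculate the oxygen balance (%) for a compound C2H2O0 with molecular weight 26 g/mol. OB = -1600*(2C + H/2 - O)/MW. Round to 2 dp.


OB = -1600 * (2C + H/2 - O) / MW
Inner = 2*2 + 2/2 - 0 = 5.00
OB = -1600 * 5.00 / 26 = -307.69%


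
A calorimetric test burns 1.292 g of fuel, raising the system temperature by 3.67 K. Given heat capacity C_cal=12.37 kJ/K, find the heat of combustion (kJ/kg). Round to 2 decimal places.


Hc = C_cal * delta_T / m_fuel
Q_released = 12.37 * 3.67 = 45.3979 kJ
m_fuel = 1.292 g = 1.292/1000 kg = 0.001292 kg
Hc = 45.3979 / 0.001292 = 35137.69 kJ/kg


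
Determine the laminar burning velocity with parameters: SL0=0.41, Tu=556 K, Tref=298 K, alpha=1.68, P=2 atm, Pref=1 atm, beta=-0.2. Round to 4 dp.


SL = SL0 * (Tu/Tref)^alpha * (P/Pref)^beta
T ratio = 556/298 = 1.86577181
(T ratio)^alpha = 1.86577181^1.68 = 2.851296
(P/Pref)^beta = 2^(-0.2) = 0.870551
SL = 0.41 * 2.851296 * 0.870551 = 1.0177 m/s


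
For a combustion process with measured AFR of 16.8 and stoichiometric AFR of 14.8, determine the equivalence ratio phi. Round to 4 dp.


phi = AFR_stoich / AFR_actual
phi = 14.8 / 16.8 = 0.8810


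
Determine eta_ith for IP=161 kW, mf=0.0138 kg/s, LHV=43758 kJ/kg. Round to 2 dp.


eta_ith = (IP / (mf * LHV)) * 100
Denominator = 0.0138 * 43758 = 603.8604 kW
eta_ith = (161 / 603.8604) * 100 = 26.66%


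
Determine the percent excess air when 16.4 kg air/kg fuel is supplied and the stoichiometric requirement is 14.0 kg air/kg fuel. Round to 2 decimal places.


Excess air = actual - stoichiometric = 16.4 - 14.0 = 2.40 kg/kg fuel
Excess air % = (excess / stoich) * 100 = (2.40 / 14.0) * 100 = 17.14%


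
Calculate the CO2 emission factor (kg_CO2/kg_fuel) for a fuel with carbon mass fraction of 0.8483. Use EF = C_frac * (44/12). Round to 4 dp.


EF = C_frac * (M_CO2 / M_C)
EF = 0.8483 * (44/12)
EF = 0.8483 * 3.666667 = 3.1104 kg_CO2/kg_fuel


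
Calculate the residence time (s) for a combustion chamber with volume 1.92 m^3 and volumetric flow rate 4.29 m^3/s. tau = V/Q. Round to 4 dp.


tau = V / Q_flow
tau = 1.92 / 4.29 = 0.4476 s


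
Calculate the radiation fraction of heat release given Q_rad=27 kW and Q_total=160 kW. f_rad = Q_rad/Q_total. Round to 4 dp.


f_rad = Q_rad / Q_total
f_rad = 27 / 160 = 0.1688


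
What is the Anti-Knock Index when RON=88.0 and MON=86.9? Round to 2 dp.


AKI = (RON + MON) / 2
AKI = (88.0 + 86.9) / 2
AKI = 174.9 / 2 = 87.45


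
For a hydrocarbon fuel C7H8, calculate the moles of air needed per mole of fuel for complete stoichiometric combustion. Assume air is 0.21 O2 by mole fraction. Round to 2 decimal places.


Balanced combustion: C7H8 + 9 O2 -> 7 CO2 + 4 H2O
O2 needed = C + H/4 = 7 + 8/4 = 9.00 moles
Air moles = O2 / 0.21 = 9.00 / 0.21 = 42.86 moles air


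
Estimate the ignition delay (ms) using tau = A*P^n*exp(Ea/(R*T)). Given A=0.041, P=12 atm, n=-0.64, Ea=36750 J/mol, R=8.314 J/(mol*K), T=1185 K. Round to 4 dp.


tau = A * P^n * exp(Ea/(R*T))
P^n = 12^(-0.64) = 0.20385624
Ea/(R*T) = 36750/(8.314*1185) = 3.730173
exp(Ea/(R*T)) = 41.686319
tau = 0.041 * 0.20385624 * 41.686319 = 0.3484 ms


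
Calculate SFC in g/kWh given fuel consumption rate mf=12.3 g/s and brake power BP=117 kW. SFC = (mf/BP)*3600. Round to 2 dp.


SFC = (mf / BP) * 3600
Rate = 12.3 / 117 = 0.105128 g/(s*kW)
SFC = 0.105128 * 3600 = 378.46 g/kWh


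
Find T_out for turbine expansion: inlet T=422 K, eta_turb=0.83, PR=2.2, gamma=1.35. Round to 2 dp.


T_out = T_in * (1 - eta * (1 - PR^(-(gamma-1)/gamma)))
Exponent = -(1.35-1)/1.35 = -0.25925926
PR^exp = 2.2^(-0.25925926) = 0.81512413
Factor = 1 - 0.83*(1 - 0.81512413) = 0.84655303
T_out = 422 * 0.84655303 = 357.25 K


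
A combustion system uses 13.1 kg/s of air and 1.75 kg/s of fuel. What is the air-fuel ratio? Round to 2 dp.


AFR = m_air / m_fuel
AFR = 13.1 / 1.75 = 7.49


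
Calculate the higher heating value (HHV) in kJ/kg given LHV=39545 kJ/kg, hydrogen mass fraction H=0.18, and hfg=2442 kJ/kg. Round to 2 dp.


HHV = LHV + hfg * 9 * H
Water addition = 2442 * 9 * 0.18 = 3956.040 kJ/kg
HHV = 39545 + 3956.040 = 43501.04 kJ/kg


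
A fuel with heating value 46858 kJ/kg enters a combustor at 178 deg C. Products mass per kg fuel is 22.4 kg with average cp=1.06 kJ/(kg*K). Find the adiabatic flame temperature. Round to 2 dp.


T_ad = T_in + Hc / (m_p * cp)
Denominator = 22.4 * 1.06 = 23.7440
Temperature rise = 46858 / 23.7440 = 1973.47 K
T_ad = 178 + 1973.47 = 2151.47 deg C


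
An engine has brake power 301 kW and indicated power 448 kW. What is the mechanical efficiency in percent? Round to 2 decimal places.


eta_mech = (BP / IP) * 100
Ratio = 301 / 448 = 0.6719
eta_mech = 0.6719 * 100 = 67.19%


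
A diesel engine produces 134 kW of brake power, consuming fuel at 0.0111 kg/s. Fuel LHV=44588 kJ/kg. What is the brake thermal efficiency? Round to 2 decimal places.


eta_BTE = (BP / (mf * LHV)) * 100
Denominator = 0.0111 * 44588 = 494.9268 kW
eta_BTE = (134 / 494.9268) * 100 = 27.07%


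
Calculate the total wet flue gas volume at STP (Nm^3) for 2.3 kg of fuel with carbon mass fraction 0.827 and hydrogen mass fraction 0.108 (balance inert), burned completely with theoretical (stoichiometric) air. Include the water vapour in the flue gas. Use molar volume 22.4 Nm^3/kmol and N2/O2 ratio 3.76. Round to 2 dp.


Per kg fuel: CO2 = (C/12 kmol)*22.4 = (0.827/12)*22.4 = 1.54373 Nm^3
Per kg fuel: H2O = (H/2 kmol)*22.4 = (0.108/2)*22.4 = 1.20960 Nm^3
O2 needed per kg fuel = C/12 + H/4 = 0.827/12 + 0.108/4 = 0.09591667 kmol
Per kg fuel: N2 = O2*3.76*22.4 = 0.09591667*3.76*22.4 = 8.07849 Nm^3
Total per kg = 1.54373 + 1.20960 + 8.07849 = 10.83182 Nm^3
Total = 10.83182 * 2.3 = 24.91 Nm^3


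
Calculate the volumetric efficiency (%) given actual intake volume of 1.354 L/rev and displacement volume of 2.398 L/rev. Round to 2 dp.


eta_v = (V_actual / V_disp) * 100
Ratio = 1.354 / 2.398 = 0.5646
eta_v = 0.5646 * 100 = 56.46%


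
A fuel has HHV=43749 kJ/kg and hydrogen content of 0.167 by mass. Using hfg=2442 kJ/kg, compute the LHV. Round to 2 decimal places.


LHV = HHV - hfg * 9 * H
Water correction = 2442 * 9 * 0.167 = 3670.326 kJ/kg
LHV = 43749 - 3670.326 = 40078.67 kJ/kg


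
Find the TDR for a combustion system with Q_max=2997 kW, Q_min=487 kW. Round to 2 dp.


TDR = Q_max / Q_min
TDR = 2997 / 487 = 6.15


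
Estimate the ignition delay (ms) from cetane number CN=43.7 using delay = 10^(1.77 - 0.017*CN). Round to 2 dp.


delay = 10^(1.77 - 0.017*CN)
Exponent = 1.77 - 0.017*43.7 = 1.0271
delay = 10^1.0271 = 10.64 ms


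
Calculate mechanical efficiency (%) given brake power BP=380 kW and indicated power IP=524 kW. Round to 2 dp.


eta_mech = (BP / IP) * 100
Ratio = 380 / 524 = 0.7252
eta_mech = 0.7252 * 100 = 72.52%


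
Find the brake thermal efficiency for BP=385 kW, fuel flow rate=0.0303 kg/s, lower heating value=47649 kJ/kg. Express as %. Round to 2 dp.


eta_BTE = (BP / (mf * LHV)) * 100
Denominator = 0.0303 * 47649 = 1443.7647 kW
eta_BTE = (385 / 1443.7647) * 100 = 26.67%


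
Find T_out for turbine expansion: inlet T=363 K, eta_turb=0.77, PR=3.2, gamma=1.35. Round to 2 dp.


T_out = T_in * (1 - eta * (1 - PR^(-(gamma-1)/gamma)))
Exponent = -(1.35-1)/1.35 = -0.25925926
PR^exp = 3.2^(-0.25925926) = 0.73966521
Factor = 1 - 0.77*(1 - 0.73966521) = 0.79954221
T_out = 363 * 0.79954221 = 290.23 K


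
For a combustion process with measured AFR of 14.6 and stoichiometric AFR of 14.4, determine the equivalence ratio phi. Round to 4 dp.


phi = AFR_stoich / AFR_actual
phi = 14.4 / 14.6 = 0.9863


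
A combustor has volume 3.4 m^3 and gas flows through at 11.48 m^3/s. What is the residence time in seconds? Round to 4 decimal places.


tau = V / Q_flow
tau = 3.4 / 11.48 = 0.2962 s


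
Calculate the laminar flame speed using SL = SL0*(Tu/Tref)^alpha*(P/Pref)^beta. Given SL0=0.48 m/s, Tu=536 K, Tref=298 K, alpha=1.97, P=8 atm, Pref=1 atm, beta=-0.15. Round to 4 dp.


SL = SL0 * (Tu/Tref)^alpha * (P/Pref)^beta
T ratio = 536/298 = 1.79865772
(T ratio)^alpha = 1.79865772^1.97 = 3.178693
(P/Pref)^beta = 8^(-0.15) = 0.732043
SL = 0.48 * 3.178693 * 0.732043 = 1.1169 m/s


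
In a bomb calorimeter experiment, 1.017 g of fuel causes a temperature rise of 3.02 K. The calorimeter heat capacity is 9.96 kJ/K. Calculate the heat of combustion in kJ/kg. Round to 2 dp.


Hc = C_cal * delta_T / m_fuel
Q_released = 9.96 * 3.02 = 30.0792 kJ
m_fuel = 1.017 g = 1.017/1000 kg = 0.001017 kg
Hc = 30.0792 / 0.001017 = 29576.40 kJ/kg


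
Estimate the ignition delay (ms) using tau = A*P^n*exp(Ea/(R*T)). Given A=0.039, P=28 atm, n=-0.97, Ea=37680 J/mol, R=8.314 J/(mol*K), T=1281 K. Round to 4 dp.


tau = A * P^n * exp(Ea/(R*T))
P^n = 28^(-0.97) = 0.03946905
Ea/(R*T) = 37680/(8.314*1281) = 3.537950
exp(Ea/(R*T)) = 34.396349
tau = 0.039 * 0.03946905 * 34.396349 = 0.0529 ms


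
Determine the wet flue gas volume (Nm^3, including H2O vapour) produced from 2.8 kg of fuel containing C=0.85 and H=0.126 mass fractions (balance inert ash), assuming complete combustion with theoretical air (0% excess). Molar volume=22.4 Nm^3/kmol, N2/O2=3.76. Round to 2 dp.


Per kg fuel: CO2 = (C/12 kmol)*22.4 = (0.85/12)*22.4 = 1.58667 Nm^3
Per kg fuel: H2O = (H/2 kmol)*22.4 = (0.126/2)*22.4 = 1.41120 Nm^3
O2 needed per kg fuel = C/12 + H/4 = 0.85/12 + 0.126/4 = 0.10233333 kmol
Per kg fuel: N2 = O2*3.76*22.4 = 0.10233333*3.76*22.4 = 8.61892 Nm^3
Total per kg = 1.58667 + 1.41120 + 8.61892 = 11.61679 Nm^3
Total = 11.61679 * 2.8 = 32.53 Nm^3


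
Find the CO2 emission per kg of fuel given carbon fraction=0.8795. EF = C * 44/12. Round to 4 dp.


EF = C_frac * (M_CO2 / M_C)
EF = 0.8795 * (44/12)
EF = 0.8795 * 3.666667 = 3.2248 kg_CO2/kg_fuel


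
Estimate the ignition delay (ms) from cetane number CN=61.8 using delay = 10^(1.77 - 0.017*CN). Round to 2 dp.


delay = 10^(1.77 - 0.017*CN)
Exponent = 1.77 - 0.017*61.8 = 0.7194
delay = 10^0.7194 = 5.24 ms


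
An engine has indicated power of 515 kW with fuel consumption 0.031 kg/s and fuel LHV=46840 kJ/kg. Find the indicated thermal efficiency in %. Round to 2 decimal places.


eta_ith = (IP / (mf * LHV)) * 100
Denominator = 0.031 * 46840 = 1452.0400 kW
eta_ith = (515 / 1452.0400) * 100 = 35.47%


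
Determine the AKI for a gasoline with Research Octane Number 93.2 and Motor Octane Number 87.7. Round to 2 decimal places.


AKI = (RON + MON) / 2
AKI = (93.2 + 87.7) / 2
AKI = 180.9 / 2 = 90.45


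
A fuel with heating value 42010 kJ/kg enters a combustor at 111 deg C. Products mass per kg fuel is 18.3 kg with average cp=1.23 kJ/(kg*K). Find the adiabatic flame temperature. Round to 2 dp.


T_ad = T_in + Hc / (m_p * cp)
Denominator = 18.3 * 1.23 = 22.5090
Temperature rise = 42010 / 22.5090 = 1866.36 K
T_ad = 111 + 1866.36 = 1977.36 deg C


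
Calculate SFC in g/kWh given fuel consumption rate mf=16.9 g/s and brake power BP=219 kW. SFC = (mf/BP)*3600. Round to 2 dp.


SFC = (mf / BP) * 3600
Rate = 16.9 / 219 = 0.077169 g/(s*kW)
SFC = 0.077169 * 3600 = 277.81 g/kWh


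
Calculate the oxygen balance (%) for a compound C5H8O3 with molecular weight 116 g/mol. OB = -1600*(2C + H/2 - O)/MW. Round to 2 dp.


OB = -1600 * (2C + H/2 - O) / MW
Inner = 2*5 + 8/2 - 3 = 11.00
OB = -1600 * 11.00 / 116 = -151.72%


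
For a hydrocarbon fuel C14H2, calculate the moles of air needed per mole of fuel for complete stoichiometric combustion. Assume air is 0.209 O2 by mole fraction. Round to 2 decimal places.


Balanced combustion: C14H2 + 14.5 O2 -> 14 CO2 + 1 H2O
O2 needed = C + H/4 = 14 + 2/4 = 14.50 moles
Air moles = O2 / 0.209 = 14.50 / 0.209 = 69.38 moles air


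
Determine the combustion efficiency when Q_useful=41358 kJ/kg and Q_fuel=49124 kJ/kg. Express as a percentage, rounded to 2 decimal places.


Efficiency = (Q_useful / Q_fuel) * 100
Efficiency = (41358 / 49124) * 100
Efficiency = 0.8419 * 100 = 84.19%


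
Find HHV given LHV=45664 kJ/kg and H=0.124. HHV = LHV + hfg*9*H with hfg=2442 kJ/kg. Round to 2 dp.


HHV = LHV + hfg * 9 * H
Water addition = 2442 * 9 * 0.124 = 2725.272 kJ/kg
HHV = 45664 + 2725.272 = 48389.27 kJ/kg


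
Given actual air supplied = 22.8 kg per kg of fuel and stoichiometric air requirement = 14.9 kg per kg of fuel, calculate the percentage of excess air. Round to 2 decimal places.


Excess air = actual - stoichiometric = 22.8 - 14.9 = 7.90 kg/kg fuel
Excess air % = (excess / stoich) * 100 = (7.90 / 14.9) * 100 = 53.02%


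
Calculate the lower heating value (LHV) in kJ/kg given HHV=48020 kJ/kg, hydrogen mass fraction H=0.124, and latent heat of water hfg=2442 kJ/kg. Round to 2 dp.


LHV = HHV - hfg * 9 * H
Water correction = 2442 * 9 * 0.124 = 2725.272 kJ/kg
LHV = 48020 - 2725.272 = 45294.73 kJ/kg


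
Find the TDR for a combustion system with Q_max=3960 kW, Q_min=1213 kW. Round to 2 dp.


TDR = Q_max / Q_min
TDR = 3960 / 1213 = 3.26


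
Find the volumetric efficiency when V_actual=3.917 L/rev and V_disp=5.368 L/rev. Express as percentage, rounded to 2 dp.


eta_v = (V_actual / V_disp) * 100
Ratio = 3.917 / 5.368 = 0.7297
eta_v = 0.7297 * 100 = 72.97%


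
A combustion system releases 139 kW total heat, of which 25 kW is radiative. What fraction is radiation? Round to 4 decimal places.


f_rad = Q_rad / Q_total
f_rad = 25 / 139 = 0.1799
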